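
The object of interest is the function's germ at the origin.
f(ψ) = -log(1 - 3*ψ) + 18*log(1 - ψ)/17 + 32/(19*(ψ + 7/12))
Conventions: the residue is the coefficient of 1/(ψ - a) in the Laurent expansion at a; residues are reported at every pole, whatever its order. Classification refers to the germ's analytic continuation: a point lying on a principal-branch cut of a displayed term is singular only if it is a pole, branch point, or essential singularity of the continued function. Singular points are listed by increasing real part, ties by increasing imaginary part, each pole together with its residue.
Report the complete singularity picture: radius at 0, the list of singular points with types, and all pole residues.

Radius of convergence at 0: 1/3.
At -7/12: a pole of order 1; residue 32/19.
At 1/3: a logarithmic branch point.
At 1: a logarithmic branch point.

Denominator factor (ψ + 7/12): pole of order 1 at -7/12, modulus 7/12.
Branch term (-1)*log(1 - ψ/(1/3)): its argument vanishes at ψ = 1/3, a logarithmic branch point, modulus 1/3.
Branch term (18/17)*log(1 - ψ/(1)): its argument vanishes at ψ = 1, a logarithmic branch point, modulus 1.
The radius of convergence is the smallest modulus among the singular points: 1/3.
The branch terms are analytic at -7/12 and contribute nothing to the residue; only the rational part matters.
At the order-1 pole -7/12 set g(ψ) = (ψ - (-7/12))*(rational part) = 32/19.
Simple pole: residue = g(a) at a = -7/12, which is 32/19.
List the singular points by increasing real part (a conjugate pair: the negative imaginary part first).


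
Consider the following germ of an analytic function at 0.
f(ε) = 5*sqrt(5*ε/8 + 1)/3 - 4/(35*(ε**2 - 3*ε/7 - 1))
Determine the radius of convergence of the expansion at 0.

The radius of convergence is -3/14 + (1/14)*sqrt(205).

Denominator factor (ε**2 - 3*ε/7 - 1): discriminant 205/49, real irrational roots 3/14 + (1/14)*sqrt(205) and 3/14 - (1/14)*sqrt(205); poles of order 1, moduli 3/14 + (1/14)*sqrt(205) and -3/14 + (1/14)*sqrt(205).
Branch term (5/3)*sqrt(1 - ε/(-8/5)): its argument vanishes at ε = -8/5, a square-root branch point, modulus 8/5.
The radius of convergence is the smallest modulus among the singular points: -3/14 + (1/14)*sqrt(205).


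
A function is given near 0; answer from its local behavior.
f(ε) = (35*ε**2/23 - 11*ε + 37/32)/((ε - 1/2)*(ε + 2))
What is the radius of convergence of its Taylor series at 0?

Denominator factor (ε + 2): pole of order 1 at -2, modulus 2.
Denominator factor (ε - 1/2): pole of order 1 at 1/2, modulus 1/2.
The radius of convergence is the smallest modulus among the singular points: 1/2.

The radius of convergence is 1/2.


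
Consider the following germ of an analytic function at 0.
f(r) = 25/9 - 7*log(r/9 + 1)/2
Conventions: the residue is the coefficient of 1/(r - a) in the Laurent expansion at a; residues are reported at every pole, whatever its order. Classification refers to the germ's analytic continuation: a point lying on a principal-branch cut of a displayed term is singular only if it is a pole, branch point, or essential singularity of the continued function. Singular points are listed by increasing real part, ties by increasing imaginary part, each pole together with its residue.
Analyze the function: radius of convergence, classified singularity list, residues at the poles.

Branch term (-7/2)*log(1 - r/(-9)): its argument vanishes at r = -9, a logarithmic branch point, modulus 9.
The radius of convergence is the smallest modulus among the singular points: 9.

Radius of convergence at 0: 9.
At -9: a logarithmic branch point.


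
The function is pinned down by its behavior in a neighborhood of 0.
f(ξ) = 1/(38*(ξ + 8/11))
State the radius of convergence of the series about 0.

The radius of convergence is 8/11.

Denominator factor (ξ + 8/11): pole of order 1 at -8/11, modulus 8/11.
The radius of convergence is the smallest modulus among the singular points: 8/11.


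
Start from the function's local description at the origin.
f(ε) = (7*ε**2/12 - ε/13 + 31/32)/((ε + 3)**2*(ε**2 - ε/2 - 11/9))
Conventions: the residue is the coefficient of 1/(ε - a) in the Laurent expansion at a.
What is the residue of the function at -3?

At the order-2 pole -3 set g(ε) = (ε - (-3))^2*f(ε) = (7*ε**2/12 - ε/13 + 31/32)/(ε**2 - ε/2 - 11/9).
Order-2 pole: residue = g'(a); g'(-3) = 588735/5800912, so the residue is 588735/5800912.

The residue is 588735/5800912.


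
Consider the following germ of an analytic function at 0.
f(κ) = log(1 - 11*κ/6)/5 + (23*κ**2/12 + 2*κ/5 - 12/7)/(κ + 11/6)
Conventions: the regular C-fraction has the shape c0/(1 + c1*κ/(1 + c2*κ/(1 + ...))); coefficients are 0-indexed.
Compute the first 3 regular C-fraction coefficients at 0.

Taylor coefficients (expand at 0): a_0 = -72/77, a_1 = 9187/25410, a_2 = 209387/670824.
c0 = a_0 = -72/77. Peel one level at a time: if S = 1 + c*κ/S' with S'(0) = 1, then c is the κ-coefficient of S and S' = c*κ/(S - 1).
S_1 = c0/f = 1 + (9187/23760)*κ + (24804479/51321600)*κ^2 + ...; c1 = 9187/23760.
S_2 = c1*κ/(S_1 - 1) = 1 + (-24804479/19843920)*κ + ...; c2 = -24804479/19843920.

The regular C-fraction coefficients are [-72/77, 9187/23760, -24804479/19843920].


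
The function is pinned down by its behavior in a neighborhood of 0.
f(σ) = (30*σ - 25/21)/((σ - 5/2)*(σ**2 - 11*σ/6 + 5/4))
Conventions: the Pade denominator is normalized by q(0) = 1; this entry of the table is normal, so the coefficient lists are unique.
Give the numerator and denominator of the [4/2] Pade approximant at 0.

The Pade approximant has numerator coefficients [8/21, -27220413536/2878948835, -10381704576/2878948835, -3475420416/2878948835, -802020096/2878948835]; denominator coefficients [1, -1833476878/1233835215, 4953758084/6169176075].

Taylor coefficients needed (expand at 0): a_0 = 8/21, a_1 = -80/9, a_2 = -80896/4725, a_3 = -1382848/70875, a_4 = -16504192/1063125, a_5 = -23607296/3189375, a_6 = 350810624/239203125.
Write the denominator as Q(σ) = 1 + q1*σ + q2*σ^2. Requiring Q*f - P = O(σ^7) with deg P <= 4 kills the coefficients of σ^5..σ^6 in Q*f:
  σ^5: a_5 + q1*a_4 + q2*a_3 = 0, i.e. -23607296/3189375 + (-16504192/1063125)*q1 + (-1382848/70875)*q2 = 0.
  σ^6: a_6 + q1*a_5 + q2*a_4 = 0, i.e. 350810624/239203125 + (-23607296/3189375)*q1 + (-16504192/1063125)*q2 = 0.
Solving this linear system: q1 = -1833476878/1233835215, q2 = 4953758084/6169176075.
The numerator is Q*f truncated at degree 4: P0 = a_0 = 8/21; P1 = a_1 + q1*a_0 = -27220413536/2878948835; P2 = a_2 + q1*a_1 + q2*a_0 = -10381704576/2878948835; P3 = a_3 + q1*a_2 + q2*a_1 = -3475420416/2878948835; P4 = a_4 + q1*a_3 + q2*a_2 = -802020096/2878948835.


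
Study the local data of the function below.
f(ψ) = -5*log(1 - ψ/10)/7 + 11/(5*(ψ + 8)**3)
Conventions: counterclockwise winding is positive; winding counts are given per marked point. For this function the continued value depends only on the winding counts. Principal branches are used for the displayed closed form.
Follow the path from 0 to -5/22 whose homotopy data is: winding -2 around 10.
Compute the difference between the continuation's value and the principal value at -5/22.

Continued minus principal equals (20/7)*pi*i.

The rational part is single-valued and drops out of the difference; each branch term changes only by its own monodromy.
(-5/7)*log(1 - ψ/(10)): each positive loop around 10 adds 2*pi*i to the log, so winding -2 contributes (-5/7)*(-2)*2*pi*i = (20/7)*pi*i.
Summing the contributions at ψ = -5/22 gives (20/7)*pi*i.


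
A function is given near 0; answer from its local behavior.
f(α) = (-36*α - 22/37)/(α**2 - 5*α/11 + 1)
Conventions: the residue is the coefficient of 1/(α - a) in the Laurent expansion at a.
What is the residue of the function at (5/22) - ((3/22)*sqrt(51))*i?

The residue is (-18) - ((3572/5661)*sqrt(51))*i.

The factor α**2 - 5*α/11 + 1 splits as (α - a)(α - a') with a = (5/22) - ((3/22)*sqrt(51))*i, a' = (5/22) + ((3/22)*sqrt(51))*i. At the order-1 pole a set g(α) = (α - a)*f(α) = [-36*α - 22/37] / (α - a').
Simple pole: residue = g(a) at a = (5/22) - ((3/22)*sqrt(51))*i, which is (-18) - ((3572/5661)*sqrt(51))*i.


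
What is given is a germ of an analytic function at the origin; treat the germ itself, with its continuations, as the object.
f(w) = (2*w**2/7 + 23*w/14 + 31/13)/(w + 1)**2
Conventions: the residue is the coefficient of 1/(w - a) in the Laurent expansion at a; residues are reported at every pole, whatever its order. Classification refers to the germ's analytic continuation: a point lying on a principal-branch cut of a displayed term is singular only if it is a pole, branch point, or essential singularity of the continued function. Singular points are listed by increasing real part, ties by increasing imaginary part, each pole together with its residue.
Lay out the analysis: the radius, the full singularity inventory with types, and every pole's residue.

Radius of convergence at 0: 1.
At -1: a pole of order 2; residue 15/14.

Denominator factor (w + 1)^2: pole of order 2 at -1, modulus 1.
The radius of convergence is the smallest modulus among the singular points: 1.
At the order-2 pole -1 set g(w) = (w - (-1))^2*f(w) = 2*w**2/7 + 23*w/14 + 31/13.
Order-2 pole: residue = g'(a); g'(-1) = 15/14, so the residue is 15/14.


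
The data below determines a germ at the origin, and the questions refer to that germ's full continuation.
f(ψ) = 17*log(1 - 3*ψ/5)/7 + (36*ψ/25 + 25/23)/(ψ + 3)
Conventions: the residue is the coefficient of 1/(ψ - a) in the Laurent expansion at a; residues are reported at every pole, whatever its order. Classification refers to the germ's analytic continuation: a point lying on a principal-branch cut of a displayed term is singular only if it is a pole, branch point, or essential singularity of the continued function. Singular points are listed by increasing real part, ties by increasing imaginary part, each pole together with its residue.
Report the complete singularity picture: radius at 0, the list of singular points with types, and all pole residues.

Denominator factor (ψ + 3): pole of order 1 at -3, modulus 3.
Branch term (17/7)*log(1 - ψ/(5/3)): its argument vanishes at ψ = 5/3, a logarithmic branch point, modulus 5/3.
The radius of convergence is the smallest modulus among the singular points: 5/3.
The branch term is analytic at -3 and contributes nothing to the residue; only the rational part matters.
At the order-1 pole -3 set g(ψ) = (ψ - (-3))*(rational part) = 36*ψ/25 + 25/23.
Simple pole: residue = g(a) at a = -3, which is -1859/575.
List the singular points by increasing real part (a conjugate pair: the negative imaginary part first).

Radius of convergence at 0: 5/3.
At -3: a pole of order 1; residue -1859/575.
At 5/3: a logarithmic branch point.


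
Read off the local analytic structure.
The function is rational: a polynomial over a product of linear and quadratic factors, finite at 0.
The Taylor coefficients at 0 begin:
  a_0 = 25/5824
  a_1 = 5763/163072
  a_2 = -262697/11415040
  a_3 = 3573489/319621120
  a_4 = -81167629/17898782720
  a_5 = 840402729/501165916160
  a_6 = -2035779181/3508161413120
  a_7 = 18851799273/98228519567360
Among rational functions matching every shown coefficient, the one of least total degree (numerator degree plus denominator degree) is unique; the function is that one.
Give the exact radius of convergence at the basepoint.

No rational of total degree below 6 reproduces all 8 coefficients; solving the [2/4] Pade equations on them gives f(r) = (19*r**2/35 - 17*r - 25/13)/((r - 7)*(r + 4)**3), whose expansion matches every shown term.
Denominator factor (r - 7): pole of order 1 at 7, modulus 7.
Denominator factor (r + 4)^3: pole of order 3 at -4, modulus 4.
The radius of convergence is the smallest modulus among the singular points: 4.

The radius of convergence is 4.


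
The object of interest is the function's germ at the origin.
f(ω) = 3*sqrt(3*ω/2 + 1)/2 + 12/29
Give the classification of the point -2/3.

The term (3/2)*sqrt(1 - ω/(-2/3)) has argument 1 - -2/3/(-2/3) = 0 at -2/3: a square-root (algebraic, two-sheeted) branch point; the remaining terms are analytic or single-valued there.

The point is an algebraic (square-root) branch point.


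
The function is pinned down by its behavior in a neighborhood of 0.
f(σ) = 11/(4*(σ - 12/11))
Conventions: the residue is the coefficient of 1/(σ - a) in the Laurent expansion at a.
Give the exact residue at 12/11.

At the order-1 pole 12/11 set g(σ) = (σ - (12/11))*f(σ) = 11/4.
Simple pole: residue = g(a) at a = 12/11, which is 11/4.

The residue is 11/4.


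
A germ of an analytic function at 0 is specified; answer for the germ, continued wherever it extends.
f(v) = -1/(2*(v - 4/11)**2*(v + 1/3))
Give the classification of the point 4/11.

The point is a pole of order 2.

The denominator factor v - 4/11 vanishes at 4/11 and appears to the power 2; the numerator there equals -1/2, nonzero, and no other factor vanishes.
Hence a pole whose order is the multiplicity, 2.


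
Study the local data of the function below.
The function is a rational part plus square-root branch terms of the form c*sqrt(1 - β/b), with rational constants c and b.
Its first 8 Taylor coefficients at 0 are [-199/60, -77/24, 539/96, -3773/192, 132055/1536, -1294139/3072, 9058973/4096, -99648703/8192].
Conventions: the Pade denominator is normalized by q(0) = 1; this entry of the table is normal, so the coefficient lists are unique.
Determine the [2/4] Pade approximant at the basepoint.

The Pade approximant has numerator coefficients [-199/60, -349010627/12425720, -2599896439/49702880]; denominator coefficients [1, 2330237/310643, 12684189/1242572, -15412705/4970288, 69857095/39762304].

Taylor coefficients needed (read off): a_0 = -199/60, a_1 = -77/24, a_2 = 539/96, a_3 = -3773/192, a_4 = 132055/1536, a_5 = -1294139/3072, a_6 = 9058973/4096.
Write the denominator as Q(β) = 1 + q1*β + q2*β^2 + q3*β^3 + q4*β^4. Requiring Q*f - P = O(β^7) with deg P <= 2 kills the coefficients of β^3..β^6 in Q*f:
  β^3: a_3 + q1*a_2 + q2*a_1 + q3*a_0 = 0, i.e. -3773/192 + (539/96)*q1 + (-77/24)*q2 + (-199/60)*q3 = 0.
  β^4: a_4 + q1*a_3 + q2*a_2 + q3*a_1 + q4*a_0 = 0, i.e. 132055/1536 + (-3773/192)*q1 + (539/96)*q2 + (-77/24)*q3 + (-199/60)*q4 = 0.
  β^5: a_5 + q1*a_4 + q2*a_3 + q3*a_2 + q4*a_1 = 0, i.e. -1294139/3072 + (132055/1536)*q1 + (-3773/192)*q2 + (539/96)*q3 + (-77/24)*q4 = 0.
  β^6: a_6 + q1*a_5 + q2*a_4 + q3*a_3 + q4*a_2 = 0, i.e. 9058973/4096 + (-1294139/3072)*q1 + (132055/1536)*q2 + (-3773/192)*q3 + (539/96)*q4 = 0.
Solving this linear system: q1 = 2330237/310643, q2 = 12684189/1242572, q3 = -15412705/4970288, q4 = 69857095/39762304.
The numerator is Q*f truncated at degree 2: P0 = a_0 = -199/60; P1 = a_1 + q1*a_0 = -349010627/12425720; P2 = a_2 + q1*a_1 + q2*a_0 = -2599896439/49702880.


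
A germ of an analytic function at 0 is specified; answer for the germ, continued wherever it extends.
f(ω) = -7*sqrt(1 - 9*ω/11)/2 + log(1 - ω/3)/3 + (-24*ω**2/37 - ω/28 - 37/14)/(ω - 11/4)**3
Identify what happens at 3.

The term (1/3)*log(1 - ω/(3)) has argument 1 - 3/(3) = 0 at 3: a logarithmic (infinitely-sheeted) branch point; the remaining terms are analytic or single-valued there.

The point is a logarithmic branch point.


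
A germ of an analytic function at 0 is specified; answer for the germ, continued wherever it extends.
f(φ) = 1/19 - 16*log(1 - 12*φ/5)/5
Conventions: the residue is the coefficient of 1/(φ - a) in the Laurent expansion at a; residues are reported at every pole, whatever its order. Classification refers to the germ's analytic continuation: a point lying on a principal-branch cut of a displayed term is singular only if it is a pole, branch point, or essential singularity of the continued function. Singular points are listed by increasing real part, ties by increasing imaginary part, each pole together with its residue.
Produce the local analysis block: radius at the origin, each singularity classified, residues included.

Branch term (-16/5)*log(1 - φ/(5/12)): its argument vanishes at φ = 5/12, a logarithmic branch point, modulus 5/12.
The radius of convergence is the smallest modulus among the singular points: 5/12.

Radius of convergence at 0: 5/12.
At 5/12: a logarithmic branch point.


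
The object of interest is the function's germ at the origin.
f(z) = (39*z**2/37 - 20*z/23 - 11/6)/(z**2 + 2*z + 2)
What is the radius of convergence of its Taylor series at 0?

The radius of convergence is sqrt(2).

Denominator factor (z**2 + 2*z + 2): discriminant -4, complex-conjugate roots (-1) + (1)*i and (-1) - (1)*i; poles of order 1, moduli sqrt(2) and sqrt(2).
The radius of convergence is the smallest modulus among the singular points: sqrt(2).


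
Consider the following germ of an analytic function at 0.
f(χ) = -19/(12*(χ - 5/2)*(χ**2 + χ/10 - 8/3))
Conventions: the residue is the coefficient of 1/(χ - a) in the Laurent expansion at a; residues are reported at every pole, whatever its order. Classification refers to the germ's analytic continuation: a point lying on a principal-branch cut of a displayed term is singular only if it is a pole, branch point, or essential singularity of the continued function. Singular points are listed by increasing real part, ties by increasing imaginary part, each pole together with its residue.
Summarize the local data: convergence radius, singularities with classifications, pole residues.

Radius of convergence at 0: -1/20 + (1/60)*sqrt(9609).
At -1/20 - (1/60)*sqrt(9609): a pole of order 1; residue 19/92 - (969/294676)*sqrt(9609).
At -1/20 + (1/60)*sqrt(9609): a pole of order 1; residue 19/92 + (969/294676)*sqrt(9609).
At 5/2: a pole of order 1; residue -19/46.

Denominator factor (χ**2 + χ/10 - 8/3): discriminant 3203/300, real irrational roots -1/20 + (1/60)*sqrt(9609) and -1/20 - (1/60)*sqrt(9609); poles of order 1, moduli -1/20 + (1/60)*sqrt(9609) and 1/20 + (1/60)*sqrt(9609).
Denominator factor (χ - 5/2): pole of order 1 at 5/2, modulus 5/2.
The radius of convergence is the smallest modulus among the singular points: -1/20 + (1/60)*sqrt(9609).
The factor χ**2 + χ/10 - 8/3 splits as (χ - a)(χ - a') with a = -1/20 - (1/60)*sqrt(9609), a' = -1/20 + (1/60)*sqrt(9609). At the order-1 pole a set g(χ) = (χ - a)*f(χ) = [-19/(12*(χ - 5/2))] / (χ - a').
Simple pole: residue = g(a) at a = -1/20 - (1/60)*sqrt(9609), which is 19/92 - (969/294676)*sqrt(9609).
The factor χ**2 + χ/10 - 8/3 splits as (χ - a)(χ - a') with a = -1/20 + (1/60)*sqrt(9609), a' = -1/20 - (1/60)*sqrt(9609). At the order-1 pole a set g(χ) = (χ - a)*f(χ) = [-19/(12*(χ - 5/2))] / (χ - a').
Simple pole: residue = g(a) at a = -1/20 + (1/60)*sqrt(9609), which is 19/92 + (969/294676)*sqrt(9609).
At the order-1 pole 5/2 set g(χ) = (χ - (5/2))*f(χ) = -19/(12*(χ**2 + χ/10 - 8/3)).
Simple pole: residue = g(a) at a = 5/2, which is -19/46.
List the singular points by increasing real part (a conjugate pair: the negative imaginary part first).


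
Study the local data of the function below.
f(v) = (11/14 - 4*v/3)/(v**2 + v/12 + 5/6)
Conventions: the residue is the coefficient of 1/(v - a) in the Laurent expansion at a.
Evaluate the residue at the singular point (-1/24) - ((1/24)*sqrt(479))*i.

The factor v**2 + v/12 + 5/6 splits as (v - a)(v - a') with a = (-1/24) - ((1/24)*sqrt(479))*i, a' = (-1/24) + ((1/24)*sqrt(479))*i. At the order-1 pole a set g(v) = (v - a)*f(v) = [11/14 - 4*v/3] / (v - a').
Simple pole: residue = g(a) at a = (-1/24) - ((1/24)*sqrt(479))*i, which is (-2/3) + ((212/10059)*sqrt(479))*i.

The residue is (-2/3) + ((212/10059)*sqrt(479))*i.


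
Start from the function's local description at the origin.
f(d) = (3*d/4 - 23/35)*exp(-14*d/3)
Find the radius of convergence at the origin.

The radius of convergence is infinite.

The factor exp(-14*d/3) is entire and contributes no finite singular point.
The polynomial part has no poles.
No finite singular points: the Taylor series at 0 converges everywhere.


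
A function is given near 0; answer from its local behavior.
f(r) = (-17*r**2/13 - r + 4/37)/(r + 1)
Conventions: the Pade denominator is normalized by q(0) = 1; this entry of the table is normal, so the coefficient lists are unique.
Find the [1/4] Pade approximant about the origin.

Taylor coefficients needed (expand at 0): a_0 = 4/37, a_1 = -41/37, a_2 = -96/481, a_3 = 96/481, a_4 = -96/481, a_5 = 96/481.
Write the denominator as Q(r) = 1 + q1*r + q2*r^2 + q3*r^3 + q4*r^4. Requiring Q*f - P = O(r^6) with deg P <= 1 kills the coefficients of r^2..r^5 in Q*f:
  r^2: a_2 + q1*a_1 + q2*a_0 = 0, i.e. -96/481 + (-41/37)*q1 + (4/37)*q2 = 0.
  r^3: a_3 + q1*a_2 + q2*a_1 + q3*a_0 = 0, i.e. 96/481 + (-96/481)*q1 + (-41/37)*q2 + (4/37)*q3 = 0.
  r^4: a_4 + q1*a_3 + q2*a_2 + q3*a_1 + q4*a_0 = 0, i.e. -96/481 + (96/481)*q1 + (-96/481)*q2 + (-41/37)*q3 + (4/37)*q4 = 0.
  r^5: a_5 + q1*a_4 + q2*a_3 + q3*a_2 + q4*a_1 = 0, i.e. 96/481 + (-96/481)*q1 + (96/481)*q2 + (-96/481)*q3 + (-41/37)*q4 = 0.
Solving this linear system: q1 = -59232/366193, q2 = 895968/4760509, q3 = -1026528/4760509, q4 = 17450976/61886617.
The numerator is Q*f truncated at degree 1: P0 = a_0 = 4/37; P1 = a_1 + q1*a_0 = -15250841/13549141.

The Pade approximant has numerator coefficients [4/37, -15250841/13549141]; denominator coefficients [1, -59232/366193, 895968/4760509, -1026528/4760509, 17450976/61886617].


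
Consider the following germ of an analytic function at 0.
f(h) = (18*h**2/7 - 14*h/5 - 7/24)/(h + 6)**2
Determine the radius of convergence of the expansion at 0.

Denominator factor (h + 6)^2: pole of order 2 at -6, modulus 6.
The radius of convergence is the smallest modulus among the singular points: 6.

The radius of convergence is 6.


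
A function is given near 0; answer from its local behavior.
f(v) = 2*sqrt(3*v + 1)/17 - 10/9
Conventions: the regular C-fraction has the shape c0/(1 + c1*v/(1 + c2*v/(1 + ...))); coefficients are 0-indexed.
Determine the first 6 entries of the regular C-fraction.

Taylor coefficients (expand at 0): a_0 = -152/153, a_1 = 3/17, a_2 = -9/68, a_3 = 27/136, a_4 = -405/1088, a_5 = 1701/2176.
c0 = a_0 = -152/153. Peel one level at a time: if S = 1 + c*v/S' with S'(0) = 1, then c is the v-coefficient of S and S' = c*v/(S - 1).
S_1 = c0/f = 1 + (27/152)*v + (-2349/23104)*v^2 + ...; c1 = 27/152.
S_2 = c1*v/(S_1 - 1) = 1 + (87/152)*v + (-9/16)*v^2 + ...; c2 = 87/152.
S_3 = c2*v/(S_2 - 1) = 1 + (57/58)*v + (-855/1682)*v^2 + ...; c3 = 57/58.
S_4 = c3*v/(S_3 - 1) = 1 + (15/29)*v + (-9/16)*v^2 + ...; c4 = 15/29.
S_5 = c4*v/(S_4 - 1) = 1 + (87/80)*v + ...; c5 = 87/80.

The regular C-fraction coefficients are [-152/153, 27/152, 87/152, 57/58, 15/29, 87/80].


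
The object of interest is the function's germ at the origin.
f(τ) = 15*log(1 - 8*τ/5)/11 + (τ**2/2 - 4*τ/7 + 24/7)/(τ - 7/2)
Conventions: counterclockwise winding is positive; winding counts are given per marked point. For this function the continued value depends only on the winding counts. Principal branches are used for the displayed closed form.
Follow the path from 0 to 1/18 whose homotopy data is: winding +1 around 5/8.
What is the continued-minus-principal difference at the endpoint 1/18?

The rational part is single-valued and drops out of the difference; each branch term changes only by its own monodromy.
(15/11)*log(1 - τ/(5/8)): each positive loop around 5/8 adds 2*pi*i to the log, so winding +1 contributes (15/11)*(1)*2*pi*i = (30/11)*pi*i.
Summing the contributions at τ = 1/18 gives (30/11)*pi*i.

Continued minus principal equals (30/11)*pi*i.


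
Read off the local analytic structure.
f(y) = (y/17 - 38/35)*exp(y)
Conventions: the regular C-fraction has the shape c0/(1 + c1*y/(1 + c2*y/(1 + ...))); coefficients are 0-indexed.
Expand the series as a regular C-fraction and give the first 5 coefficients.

The regular C-fraction coefficients are [-38/35, -611/646, 187273/394706, -53977499/343271409, 29811465359/187774517094].

Taylor coefficients (expand at 0): a_0 = -38/35, a_1 = -611/595, a_2 = -288/595, a_3 = -541/3570, a_4 = -253/7140.
c0 = a_0 = -38/35. Peel one level at a time: if S = 1 + c*y/S' with S'(0) = 1, then c is the y-coefficient of S and S' = c*y/(S - 1).
S_1 = c0/f = 1 + (-611/646)*y + (187273/417316)*y^2 + ...; c1 = -611/646.
S_2 = c1*y/(S_1 - 1) = 1 + (187273/394706)*y + (167113/2239926)*y^2 + ...; c2 = 187273/394706.
S_3 = c2*y/(S_2 - 1) = 1 + (-53977499/343271409)*y + (15759579887/631281177522)*y^2 + ...; c3 = -53977499/343271409.
S_4 = c3*y/(S_3 - 1) = 1 + (29811465359/187774517094)*y + ...; c4 = 29811465359/187774517094.


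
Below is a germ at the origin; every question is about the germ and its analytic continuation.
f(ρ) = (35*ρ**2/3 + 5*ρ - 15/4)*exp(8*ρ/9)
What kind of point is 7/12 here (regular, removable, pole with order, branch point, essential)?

The point is a regular point.

There is no denominator, hence no pole anywhere.
The factor exp(8*ρ/9) is entire.
So the germ continues analytically to 7/12.


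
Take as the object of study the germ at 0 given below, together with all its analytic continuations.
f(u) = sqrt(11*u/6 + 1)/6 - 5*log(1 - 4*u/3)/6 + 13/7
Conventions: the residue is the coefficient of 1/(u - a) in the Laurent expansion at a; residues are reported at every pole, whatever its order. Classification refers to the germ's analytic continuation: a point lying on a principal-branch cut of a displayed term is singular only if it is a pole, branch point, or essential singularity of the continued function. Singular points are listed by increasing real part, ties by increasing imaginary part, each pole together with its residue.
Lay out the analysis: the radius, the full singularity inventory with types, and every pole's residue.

Branch term (-5/6)*log(1 - u/(3/4)): its argument vanishes at u = 3/4, a logarithmic branch point, modulus 3/4.
Branch term (1/6)*sqrt(1 - u/(-6/11)): its argument vanishes at u = -6/11, a square-root branch point, modulus 6/11.
The radius of convergence is the smallest modulus among the singular points: 6/11.
List the singular points by increasing real part (a conjugate pair: the negative imaginary part first).

Radius of convergence at 0: 6/11.
At -6/11: an algebraic (square-root) branch point.
At 3/4: a logarithmic branch point.


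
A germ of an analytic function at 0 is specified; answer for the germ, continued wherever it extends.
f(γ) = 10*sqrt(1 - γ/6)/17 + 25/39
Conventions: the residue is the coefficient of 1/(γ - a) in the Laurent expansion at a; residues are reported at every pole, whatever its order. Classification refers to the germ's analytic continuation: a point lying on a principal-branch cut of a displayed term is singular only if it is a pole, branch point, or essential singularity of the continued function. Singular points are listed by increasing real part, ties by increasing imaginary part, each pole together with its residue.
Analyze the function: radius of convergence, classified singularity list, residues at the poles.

Branch term (10/17)*sqrt(1 - γ/(6)): its argument vanishes at γ = 6, a square-root branch point, modulus 6.
The radius of convergence is the smallest modulus among the singular points: 6.

Radius of convergence at 0: 6.
At 6: an algebraic (square-root) branch point.


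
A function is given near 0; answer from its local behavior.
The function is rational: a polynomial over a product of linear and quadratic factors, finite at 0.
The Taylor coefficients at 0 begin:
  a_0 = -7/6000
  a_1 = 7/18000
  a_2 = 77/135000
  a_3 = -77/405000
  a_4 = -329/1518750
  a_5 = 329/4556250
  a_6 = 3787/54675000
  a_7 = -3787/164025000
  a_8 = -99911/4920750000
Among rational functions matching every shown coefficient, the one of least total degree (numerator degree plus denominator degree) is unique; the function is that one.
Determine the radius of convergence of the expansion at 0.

The radius of convergence is sqrt(5).

No rational of total degree below 7 reproduces all 9 coefficients; solving the [0/7] Pade equations on them gives f(ω) = -7/(16*(ω + 3)*(ω**2 + 5)**3), whose expansion matches every shown term.
Denominator factor (ω**2 + 5)^3: discriminant -20, complex-conjugate roots (sqrt(5))*i and -(sqrt(5))*i; poles of order 3, moduli sqrt(5) and sqrt(5).
Denominator factor (ω + 3): pole of order 1 at -3, modulus 3.
The radius of convergence is the smallest modulus among the singular points: sqrt(5).


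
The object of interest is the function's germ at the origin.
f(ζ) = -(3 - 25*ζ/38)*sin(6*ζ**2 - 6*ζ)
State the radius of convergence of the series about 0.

The factor -sin(6*ζ**2 - 6*ζ) is entire and contributes no finite singular point.
The polynomial part has no poles.
No finite singular points: the Taylor series at 0 converges everywhere.

The radius of convergence is infinite.


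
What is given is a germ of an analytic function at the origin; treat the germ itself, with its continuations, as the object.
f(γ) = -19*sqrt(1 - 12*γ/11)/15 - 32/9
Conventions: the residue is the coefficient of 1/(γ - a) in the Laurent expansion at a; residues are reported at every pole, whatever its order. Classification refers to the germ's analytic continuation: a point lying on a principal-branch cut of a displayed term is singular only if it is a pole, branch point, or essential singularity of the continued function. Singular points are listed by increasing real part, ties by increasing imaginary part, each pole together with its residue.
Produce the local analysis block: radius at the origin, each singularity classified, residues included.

Branch term (-19/15)*sqrt(1 - γ/(11/12)): its argument vanishes at γ = 11/12, a square-root branch point, modulus 11/12.
The radius of convergence is the smallest modulus among the singular points: 11/12.

Radius of convergence at 0: 11/12.
At 11/12: an algebraic (square-root) branch point.


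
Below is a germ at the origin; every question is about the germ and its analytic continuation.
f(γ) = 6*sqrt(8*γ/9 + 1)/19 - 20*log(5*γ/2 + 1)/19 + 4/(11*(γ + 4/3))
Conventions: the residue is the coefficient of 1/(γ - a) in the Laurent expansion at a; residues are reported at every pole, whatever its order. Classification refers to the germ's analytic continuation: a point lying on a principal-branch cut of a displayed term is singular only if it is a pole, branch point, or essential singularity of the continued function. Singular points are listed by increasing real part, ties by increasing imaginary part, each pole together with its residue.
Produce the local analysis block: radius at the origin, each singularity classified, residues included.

Denominator factor (γ + 4/3): pole of order 1 at -4/3, modulus 4/3.
Branch term (-20/19)*log(1 - γ/(-2/5)): its argument vanishes at γ = -2/5, a logarithmic branch point, modulus 2/5.
Branch term (6/19)*sqrt(1 - γ/(-9/8)): its argument vanishes at γ = -9/8, a square-root branch point, modulus 9/8.
The radius of convergence is the smallest modulus among the singular points: 2/5.
The branch terms are analytic at -4/3 and contribute nothing to the residue; only the rational part matters.
At the order-1 pole -4/3 set g(γ) = (γ - (-4/3))*(rational part) = 4/11.
Simple pole: residue = g(a) at a = -4/3, which is 4/11.
List the singular points by increasing real part (a conjugate pair: the negative imaginary part first).

Radius of convergence at 0: 2/5.
At -4/3: a pole of order 1; residue 4/11.
At -9/8: an algebraic (square-root) branch point.
At -2/5: a logarithmic branch point.


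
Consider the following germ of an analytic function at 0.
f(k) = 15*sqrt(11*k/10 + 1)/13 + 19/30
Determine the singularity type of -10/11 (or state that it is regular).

The term (15/13)*sqrt(1 - k/(-10/11)) has argument 1 - -10/11/(-10/11) = 0 at -10/11: a square-root (algebraic, two-sheeted) branch point; the remaining terms are analytic or single-valued there.

The point is an algebraic (square-root) branch point.


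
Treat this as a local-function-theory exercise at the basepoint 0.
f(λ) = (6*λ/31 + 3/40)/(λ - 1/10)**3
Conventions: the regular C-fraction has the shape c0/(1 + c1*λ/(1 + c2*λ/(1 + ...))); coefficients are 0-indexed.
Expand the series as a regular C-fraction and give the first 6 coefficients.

Taylor coefficients (expand at 0): a_0 = -75, a_1 = -75750/31, a_2 = -1575000/31, a_3 = -26850000/31, a_4 = -408750000/31, a_5 = -5782500000/31.
c0 = a_0 = -75. Peel one level at a time: if S = 1 + c*λ/S' with S'(0) = 1, then c is the λ-coefficient of S and S' = c*λ/(S - 1).
S_1 = c0/f = 1 + (-1010/31)*λ + (369100/961)*λ^2 + ...; c1 = -1010/31.
S_2 = c1*λ/(S_1 - 1) = 1 + (36910/3131)*λ + (794200/10201)*λ^2 + ...; c2 = 36910/3131.
S_3 = c2*λ/(S_2 - 1) = 1 + (-2462020/372791)*λ + (183888900/13623481)*λ^2 + ...; c3 = -2462020/372791.
S_4 = c3*λ/(S_3 - 1) = 1 + (29956095/14656961)*λ + (149780475/15768841)*λ^2 + ...; c4 = 29956095/14656961.
S_5 = c4*λ/(S_4 - 1) = 1 + (-18455/3971)*λ + ...; c5 = -18455/3971.

The regular C-fraction coefficients are [-75, -1010/31, 36910/3131, -2462020/372791, 29956095/14656961, -18455/3971].


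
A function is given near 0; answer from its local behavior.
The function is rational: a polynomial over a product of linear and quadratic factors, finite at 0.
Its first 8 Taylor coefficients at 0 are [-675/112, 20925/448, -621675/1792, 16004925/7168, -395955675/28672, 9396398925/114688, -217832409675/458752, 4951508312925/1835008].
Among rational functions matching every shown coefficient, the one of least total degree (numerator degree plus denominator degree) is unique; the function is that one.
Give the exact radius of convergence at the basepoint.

The radius of convergence is 1/5.

No rational of total degree below 3 reproduces all 8 coefficients; solving the [0/3] Pade equations on them gives f(r) = 3/(28*(r - 4/9)*(r + 1/5)**2), whose expansion matches every shown term.
Denominator factor (r - 4/9): pole of order 1 at 4/9, modulus 4/9.
Denominator factor (r + 1/5)^2: pole of order 2 at -1/5, modulus 1/5.
The radius of convergence is the smallest modulus among the singular points: 1/5.


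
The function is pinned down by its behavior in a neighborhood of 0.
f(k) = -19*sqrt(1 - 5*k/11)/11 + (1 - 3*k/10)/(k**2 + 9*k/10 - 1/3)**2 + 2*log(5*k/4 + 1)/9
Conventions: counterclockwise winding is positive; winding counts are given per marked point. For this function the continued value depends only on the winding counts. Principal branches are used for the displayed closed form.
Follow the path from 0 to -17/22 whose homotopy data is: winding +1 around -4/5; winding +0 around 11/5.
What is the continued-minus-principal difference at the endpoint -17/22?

The rational part is single-valued and drops out of the difference; each branch term changes only by its own monodromy.
(-19/11)*sqrt(1 - k/(11/5)): winding +0 is even, the square root returns to the same sheet, contribution 0.
(2/9)*log(1 - k/(-4/5)): each positive loop around -4/5 adds 2*pi*i to the log, so winding +1 contributes (2/9)*(1)*2*pi*i = (4/9)*pi*i.
Summing the contributions at k = -17/22 gives (4/9)*pi*i.

Continued minus principal equals (4/9)*pi*i.


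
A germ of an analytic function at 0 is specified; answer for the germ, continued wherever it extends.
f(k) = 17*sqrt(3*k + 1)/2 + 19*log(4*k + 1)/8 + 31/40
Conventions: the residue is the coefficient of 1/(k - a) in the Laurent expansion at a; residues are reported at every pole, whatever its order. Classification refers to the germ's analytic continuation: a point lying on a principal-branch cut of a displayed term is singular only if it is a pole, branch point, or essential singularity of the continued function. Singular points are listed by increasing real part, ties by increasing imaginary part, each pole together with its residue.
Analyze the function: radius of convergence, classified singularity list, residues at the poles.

Radius of convergence at 0: 1/4.
At -1/3: an algebraic (square-root) branch point.
At -1/4: a logarithmic branch point.

Branch term (19/8)*log(1 - k/(-1/4)): its argument vanishes at k = -1/4, a logarithmic branch point, modulus 1/4.
Branch term (17/2)*sqrt(1 - k/(-1/3)): its argument vanishes at k = -1/3, a square-root branch point, modulus 1/3.
The radius of convergence is the smallest modulus among the singular points: 1/4.
List the singular points by increasing real part (a conjugate pair: the negative imaginary part first).


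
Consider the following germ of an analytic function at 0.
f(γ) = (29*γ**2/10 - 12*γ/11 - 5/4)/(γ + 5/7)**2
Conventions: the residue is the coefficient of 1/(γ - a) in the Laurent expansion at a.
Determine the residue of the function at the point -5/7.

At the order-2 pole -5/7 set g(γ) = (γ - (-5/7))^2*f(γ) = 29*γ**2/10 - 12*γ/11 - 5/4.
Order-2 pole: residue = g'(a); g'(-5/7) = -403/77, so the residue is -403/77.

The residue is -403/77.


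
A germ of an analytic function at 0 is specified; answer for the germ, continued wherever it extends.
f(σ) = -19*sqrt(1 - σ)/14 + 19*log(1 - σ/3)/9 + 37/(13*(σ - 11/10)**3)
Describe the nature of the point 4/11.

The point is a regular point.

Denominator factors: σ - 11/10 = -81/110 at σ = 4/11 — none vanishes.
Branch term log(1 - σ/(3)): argument at 4/11 is 29/33, nonzero, so 4/11 is not its branch point (a point on a principal cut is still regular for the continued germ).
Branch term sqrt(1 - σ/(1)): argument at 4/11 is 7/11, nonzero, so 4/11 is not its branch point (a point on a principal cut is still regular for the continued germ).
So the germ continues analytically to 4/11.


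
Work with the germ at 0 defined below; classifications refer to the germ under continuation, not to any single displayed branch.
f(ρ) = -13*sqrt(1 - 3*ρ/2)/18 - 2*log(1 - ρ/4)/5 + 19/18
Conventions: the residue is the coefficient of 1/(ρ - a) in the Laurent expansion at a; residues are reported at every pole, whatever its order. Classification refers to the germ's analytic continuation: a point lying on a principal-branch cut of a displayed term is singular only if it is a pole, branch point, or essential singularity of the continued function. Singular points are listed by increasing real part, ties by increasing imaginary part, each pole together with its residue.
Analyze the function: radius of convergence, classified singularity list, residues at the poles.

Radius of convergence at 0: 2/3.
At 2/3: an algebraic (square-root) branch point.
At 4: a logarithmic branch point.

Branch term (-2/5)*log(1 - ρ/(4)): its argument vanishes at ρ = 4, a logarithmic branch point, modulus 4.
Branch term (-13/18)*sqrt(1 - ρ/(2/3)): its argument vanishes at ρ = 2/3, a square-root branch point, modulus 2/3.
The radius of convergence is the smallest modulus among the singular points: 2/3.
List the singular points by increasing real part (a conjugate pair: the negative imaginary part first).


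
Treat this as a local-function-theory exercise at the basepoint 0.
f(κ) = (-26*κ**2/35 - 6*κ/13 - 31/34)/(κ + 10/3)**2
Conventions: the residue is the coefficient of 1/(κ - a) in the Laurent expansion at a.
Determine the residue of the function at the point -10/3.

The residue is 1226/273.

At the order-2 pole -10/3 set g(κ) = (κ - (-10/3))^2*f(κ) = -26*κ**2/35 - 6*κ/13 - 31/34.
Order-2 pole: residue = g'(a); g'(-10/3) = 1226/273, so the residue is 1226/273.


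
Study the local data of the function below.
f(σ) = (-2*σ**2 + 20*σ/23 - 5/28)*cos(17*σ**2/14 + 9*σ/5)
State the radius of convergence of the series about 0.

The radius of convergence is infinite.

The factor cos(17*σ**2/14 + 9*σ/5) is entire and contributes no finite singular point.
The polynomial part has no poles.
No finite singular points: the Taylor series at 0 converges everywhere.


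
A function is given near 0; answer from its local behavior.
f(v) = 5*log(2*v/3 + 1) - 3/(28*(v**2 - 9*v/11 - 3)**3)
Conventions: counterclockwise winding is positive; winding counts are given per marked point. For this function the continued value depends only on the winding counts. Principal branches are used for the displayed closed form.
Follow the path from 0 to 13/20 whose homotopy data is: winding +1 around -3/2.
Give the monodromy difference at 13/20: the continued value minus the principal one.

Continued minus principal equals (10)*pi*i.

The rational part is single-valued and drops out of the difference; each branch term changes only by its own monodromy.
(5)*log(1 - v/(-3/2)): each positive loop around -3/2 adds 2*pi*i to the log, so winding +1 contributes (5)*(1)*2*pi*i = (10)*pi*i.
Summing the contributions at v = 13/20 gives (10)*pi*i.
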